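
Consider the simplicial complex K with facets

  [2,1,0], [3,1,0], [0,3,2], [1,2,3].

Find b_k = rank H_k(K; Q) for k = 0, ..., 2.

Fix the vertex order 0 < 1 < 2 < 3 and write every simplex with vertices in increasing order. Then dim K = 2 and the simplices of K are:

  0-simplices (4): [0], [1], [2], [3]
  1-simplices (6): [0,1], [0,2], [0,3], [1,2], [1,3], [2,3]
  2-simplices (4): [0,1,2], [0,1,3], [0,2,3], [1,2,3]

giving chain groups C_0 ≅ Z^4, C_1 ≅ Z^6, C_2 ≅ Z^4.

The boundary map ∂_1: C_1 → C_0 maps an edge to its endpoints' difference, ∂[p,q] = q − p. For instance
  ∂[0,1] = [1] − [0].
The 4×6 boundary matrix has rank 3 and Smith normal form diag(1,1,1).

∂_2: C_2 → C_1 sends each 2-simplex [p,q,r] to [q,r] − [p,r] + [p,q]. For instance
  ∂[0,1,3] = [1,3] − [0,3] + [0,1],
  ∂[0,1,2] = [1,2] − [0,2] + [0,1].
This gives a 6×4 integer matrix of rank 3; reducing to Smith normal form yields diagonal entries (1,1,1).

Computing H_k = (kernel of ∂_k) / (image of ∂_{k+1}):

  H_0: rank C_0 − rank ∂_1 = 4 − 3 = 1, and the invariant factors of ∂_1 are all 1, so H_0 ≅ Z.
  H_1: rank ker ∂_1 − rank ∂_2 = (6 − 3) − 3 = 0, and the invariant factors of ∂_2 are all 1, so H_1 ≅ 0.
  H_2: rank ker ∂_2 − rank ∂_3 = (4 − 3) − 0 = 1, and there is no ∂_3, so H_2 ≅ Z.

As a check, the Euler characteristic is 4 − 6 + 4 = 2, which agrees with 1 − 0 + 1 = 2.

Hence the Betti numbers are b_0 = 1, b_1 = 0, b_2 = 1.

b_0 = 1, b_1 = 0, b_2 = 1.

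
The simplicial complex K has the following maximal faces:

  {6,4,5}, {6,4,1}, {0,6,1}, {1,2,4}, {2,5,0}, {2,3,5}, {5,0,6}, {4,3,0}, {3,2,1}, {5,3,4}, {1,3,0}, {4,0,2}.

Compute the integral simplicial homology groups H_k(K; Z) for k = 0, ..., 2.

H_0 = Z,  H_1 = Z/2,  H_2 = 0.

Take the total order 0 < 1 < 2 < 3 < 4 < 5 < 6 on the vertex set. Then K (dimension 2) consists of the simplices:

  0-simplices (7): [0], [1], [2], [3], [4], [5], [6]
  1-simplices (18): [0,1], [0,2], [0,3], [0,4], [0,5], [0,6], [1,2], [1,3], [1,4], [1,6], [2,3], [2,4], [2,5], [3,4], [3,5], [4,5], [4,6], [5,6]
  2-simplices (12): [0,1,3], [0,1,6], [0,2,4], [0,2,5], [0,3,4], [0,5,6], [1,2,3], [1,2,4], [1,4,6], [2,3,5], [3,4,5], [4,5,6]

so the chain groups are C_0 ≅ Z^7, C_1 ≅ Z^18, C_2 ≅ Z^12.

The boundary map ∂_1: C_1 → C_0 sends each edge [p,q] (with p < q) to q − p. For instance
  ∂[0,1] = [1] − [0].
As a 7×18 matrix over Z this has rank 6, with invariant factors (1,1,1,1,1,1).

∂_2: C_2 → C_1 sends each 2-simplex [p,q,r] to [q,r] − [p,r] + [p,q]. For instance
  ∂[3,4,5] = [4,5] − [3,5] + [3,4],
  ∂[0,2,5] = [2,5] − [0,5] + [0,2].
The resulting 18×12 matrix has rank 12, and its Smith normal form has invariant factors (1,1,1,1,1,1,1,1,1,1,1,2).

Now H_k = ker ∂_k / im ∂_{k+1}, so:

  H_0: rank C_0 − rank ∂_1 = 7 − 6 = 1, and the invariant factors of ∂_1 are all 1, so H_0 = Z.
  H_1: rank ker ∂_1 − rank ∂_2 = (18 − 6) − 12 = 0, and ∂_2 has invariant factor 2 > 1, so H_1 = Z/2.
  H_2: rank ker ∂_2 − rank ∂_3 = (12 − 12) − 0 = 0, and there is no ∂_3, so H_2 = 0.

(K is a triangulation of the real projective plane RP^2.)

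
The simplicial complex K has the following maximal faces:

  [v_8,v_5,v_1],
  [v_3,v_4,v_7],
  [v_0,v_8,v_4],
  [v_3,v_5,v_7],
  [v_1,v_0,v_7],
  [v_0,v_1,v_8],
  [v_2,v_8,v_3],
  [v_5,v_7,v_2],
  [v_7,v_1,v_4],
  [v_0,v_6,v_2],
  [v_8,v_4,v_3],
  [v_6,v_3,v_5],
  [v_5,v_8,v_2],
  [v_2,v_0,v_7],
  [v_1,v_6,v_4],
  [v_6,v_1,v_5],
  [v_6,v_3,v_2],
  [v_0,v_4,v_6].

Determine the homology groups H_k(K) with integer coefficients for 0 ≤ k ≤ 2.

H_0 ≅ Z,  H_1 ≅ Z ⊕ Z/2,  H_2 = 0.

K has 9 vertices, 27 edges, 18 triangles.
rank ∂_0 = 0, rank ∂_1 = 8 ⇒ b_0 = 9 − 0 − 8 = 1; all invariant factors of ∂_1 are 1 so no torsion. So H_0 ≅ Z.
rank ∂_1 = 8, rank ∂_2 = 18 ⇒ b_1 = 27 − 8 − 18 = 1; ∂_2 has invariant factor(s) [2] giving torsion. So H_1 ≅ Z ⊕ Z/2.
rank ∂_2 = 18, rank ∂_3 = 0 ⇒ b_2 = 18 − 18 − 0 = 0. So H_2 ≅ 0.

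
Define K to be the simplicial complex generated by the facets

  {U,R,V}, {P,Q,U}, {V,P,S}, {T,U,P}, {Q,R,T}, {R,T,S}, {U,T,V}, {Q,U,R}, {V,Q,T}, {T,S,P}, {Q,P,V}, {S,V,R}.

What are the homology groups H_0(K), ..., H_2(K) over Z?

H_0 = Z,  H_1 = Z/2,  H_2 = 0.

Fix the vertex order P < Q < R < S < T < U < V and write every simplex with vertices in increasing order. Then dim K = 2 and the simplices of K are:

  0-simplices (7): P, Q, R, S, T, U, V
  1-simplices (18): PQ, PS, PT, PU, PV, QR, QT, QU, QV, RS, RT, RU, RV, ST, SV, TU, TV, UV
  2-simplices (12): PQU, PQV, PST, PSV, PTU, QRT, QRU, QTV, RST, RSV, RUV, TUV

Hence C_0 ≅ Z^7, C_1 ≅ Z^18, C_2 ≅ Z^12.

The boundary map ∂_1: C_1 → C_0 maps an edge to its endpoints' difference, ∂[p,q] = q − p.
The 7×18 boundary matrix has rank 6 and Smith normal form diag(1,1,1,1,1,1).

The boundary map ∂_2: C_2 → C_1 maps a triangle to the signed sum of its edges. For instance
  ∂PTU = TU − PU + PT,
  ∂RST = ST − RT + RS.
The resulting 18×12 matrix has rank 12, and its Smith normal form has invariant factors (1,1,1,1,1,1,1,1,1,1,1,2).

Computing H_k = (kernel of ∂_k) / (image of ∂_{k+1}):

  H_0: rank C_0 − rank ∂_1 = 7 − 6 = 1, and the invariant factors of ∂_1 are all 1, so H_0 = Z.
  H_1: rank ker ∂_1 − rank ∂_2 = (18 − 6) − 12 = 0, and ∂_2 has invariant factor 2 > 1, so H_1 = Z/2.
  H_2: rank ker ∂_2 − rank ∂_3 = (12 − 12) − 0 = 0, and there is no ∂_3, so H_2 = 0.

As a check, the Euler characteristic is 7 − 18 + 12 = 1, which agrees with 1 − 0 + 0 = 1.
(K is a triangulation of the real projective plane RP^2.)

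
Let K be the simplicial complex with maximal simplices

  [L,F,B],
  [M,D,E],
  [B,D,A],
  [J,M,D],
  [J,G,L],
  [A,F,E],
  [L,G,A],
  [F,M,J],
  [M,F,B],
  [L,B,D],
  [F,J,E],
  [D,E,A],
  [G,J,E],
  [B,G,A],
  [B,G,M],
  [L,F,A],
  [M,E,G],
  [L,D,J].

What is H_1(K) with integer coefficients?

We work with the vertex ordering A < B < D < E < F < G < J < L < M. The simplices of K, each written with vertices in increasing order, are:

  0-simplices (9): A, B, D, E, F, G, J, L, M
  1-simplices (27): AB, AD, AE, AF, AG, AL, BD, BF, BG, BL, BM, DE, DJ, DL, DM, EF, EG, EJ, EM, FJ, FL, FM, GJ, GL, GM, JL, JM
  2-simplices (18): ABD, ABG, ADE, AEF, AFL, AGL, BDL, BFL, BFM, BGM, DEM, DJL, DJM, EFJ, EGJ, EGM, FJM, GJL

giving chain groups C_0 ≅ Z^9, C_1 ≅ Z^27, C_2 ≅ Z^18.

∂_1: C_1 → C_0 maps an edge to its endpoints' difference, ∂[p,q] = q − p. For instance
  ∂BF = F − B.
This gives a 9×27 integer matrix of rank 8; reducing to Smith normal form yields diagonal entries (1,1,1,1,1,1,1,1).

Boundary ∂_2: C_2 → C_1 acts by ∂[p,q,r] = [q,r] − [p,r] + [p,q]. For instance
  ∂FJM = JM − FM + FJ,
  ∂ADE = DE − AE + AD.
The 27×18 boundary matrix has rank 18 and Smith normal form diag(1,1,1,1,1,1,1,1,1,1,1,1,1,1,1,1,1,2).

Computing H_k = (kernel of ∂_k) / (image of ∂_{k+1}):

  H_1: rank ker ∂_1 − rank ∂_2 = (27 − 8) − 18 = 1, and ∂_2 has invariant factor 2 > 1, so H_1 ≅ Z ⊕ Z/2Z.

(K is a triangulation of the Klein bottle.)

H_1 ≅ Z ⊕ Z/2Z.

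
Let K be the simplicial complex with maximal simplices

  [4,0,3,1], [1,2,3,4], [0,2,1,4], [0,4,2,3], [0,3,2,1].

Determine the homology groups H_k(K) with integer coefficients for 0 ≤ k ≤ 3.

H_0 ≅ Z,  H_1 = 0,  H_2 = 0,  H_3 ≅ Z.

We work with the vertex ordering 0 < 1 < 2 < 3 < 4. The simplices of K, each written with vertices in increasing order, are:

  0-simplices (5): [0], [1], [2], [3], [4]
  1-simplices (10): [0,1], [0,2], [0,3], [0,4], [1,2], [1,3], [1,4], [2,3], [2,4], [3,4]
  2-simplices (10): [0,1,2], [0,1,3], [0,1,4], [0,2,3], [0,2,4], [0,3,4], [1,2,3], [1,2,4], [1,3,4], [2,3,4]
  3-simplices (5): [0,1,2,3], [0,1,2,4], [0,1,3,4], [0,2,3,4], [1,2,3,4]

giving chain groups C_0 ≅ Z^5, C_1 ≅ Z^10, C_2 ≅ Z^10, C_3 ≅ Z^5.

∂_1: C_1 → C_0 maps an edge to its endpoints' difference, ∂[p,q] = q − p. For instance
  ∂[1,4] = [4] − [1].
The resulting 5×10 matrix has rank 4, and its Smith normal form has invariant factors (1,1,1,1).

Boundary ∂_2: C_2 → C_1 maps a triangle to the signed sum of its edges. For instance
  ∂[0,1,2] = [1,2] − [0,2] + [0,1],
  ∂[0,1,4] = [1,4] − [0,4] + [0,1].
This gives a 10×10 integer matrix of rank 6; reducing to Smith normal form yields diagonal entries (1,1,1,1,1,1).

∂_3: C_3 → C_2 sends each 3-simplex σ to the alternating sum Σ_i (−1)^i (σ with its i-th vertex removed). For instance
  ∂[0,1,2,4] = [1,2,4] − [0,2,4] + [0,1,4] − [0,1,2],
  ∂[0,1,3,4] = [1,3,4] − [0,3,4] + [0,1,4] − [0,1,3].
This gives a 10×5 integer matrix of rank 4; reducing to Smith normal form yields diagonal entries (1,1,1,1).

Reading off H_k = ker ∂_k / im ∂_{k+1}:

  H_0: rank C_0 − rank ∂_1 = 5 − 4 = 1, and the invariant factors of ∂_1 are all 1, so H_0 = Z.
  H_1: rank ker ∂_1 − rank ∂_2 = (10 − 4) − 6 = 0, and the invariant factors of ∂_2 are all 1, so H_1 = 0.
  H_2: rank ker ∂_2 − rank ∂_3 = (10 − 6) − 4 = 0, and the invariant factors of ∂_3 are all 1, so H_2 = 0.
  H_3: rank ker ∂_3 − rank ∂_4 = (5 − 4) − 0 = 1, and there is no ∂_4, so H_3 = Z.

As a check, the Euler characteristic is 5 − 10 + 10 − 5 = 0, which agrees with 1 − 0 + 0 − 1 = 0.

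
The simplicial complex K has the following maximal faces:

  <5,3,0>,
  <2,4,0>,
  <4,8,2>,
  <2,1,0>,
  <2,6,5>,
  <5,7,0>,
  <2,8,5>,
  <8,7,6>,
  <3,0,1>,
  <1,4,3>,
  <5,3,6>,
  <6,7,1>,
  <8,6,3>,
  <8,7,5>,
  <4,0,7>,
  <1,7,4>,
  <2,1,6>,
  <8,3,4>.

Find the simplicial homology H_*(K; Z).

H_0 = Z,  H_1 = Z ⊕ Z_2,  H_2 = 0.

K has 9 vertices, 27 edges, 18 triangles.
rank ∂_0 = 0, rank ∂_1 = 8 ⇒ b_0 = 9 − 0 − 8 = 1; all invariant factors of ∂_1 are 1 so no torsion. So H_0 ≅ Z.
rank ∂_1 = 8, rank ∂_2 = 18 ⇒ b_1 = 27 − 8 − 18 = 1; ∂_2 has invariant factor(s) [2] giving torsion. So H_1 ≅ Z ⊕ Z_2.
rank ∂_2 = 18, rank ∂_3 = 0 ⇒ b_2 = 18 − 18 − 0 = 0. So H_2 ≅ 0.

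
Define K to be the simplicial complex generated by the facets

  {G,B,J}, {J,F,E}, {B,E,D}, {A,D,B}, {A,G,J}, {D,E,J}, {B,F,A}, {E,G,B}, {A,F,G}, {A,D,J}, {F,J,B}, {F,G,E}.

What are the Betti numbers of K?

We work with the vertex ordering A < B < D < E < F < G < J. The simplices of K, each written with vertices in increasing order, are:

  0-simplices (7): A, B, D, E, F, G, J
  1-simplices (18): AB, AD, AF, AG, AJ, BD, BE, BF, BG, BJ, DE, DJ, EF, EG, EJ, FG, FJ, GJ
  2-simplices (12): ABD, ABF, ADJ, AFG, AGJ, BDE, BEG, BFJ, BGJ, DEJ, EFG, EFJ

Hence C_0 ≅ Z^7, C_1 ≅ Z^18, C_2 ≅ Z^12.

Boundary ∂_1: C_1 → C_0 is given by ∂[p,q] = [q] − [p]. For instance
  ∂AG = G − A.
As a 7×18 matrix over Z this has rank 6, with invariant factors (1,1,1,1,1,1).

∂_2: C_2 → C_1 maps a triangle to the signed sum of its edges. For instance
  ∂ABD = BD − AD + AB,
  ∂AFG = FG − AG + AF.
The resulting 18×12 matrix has rank 12, and its Smith normal form has invariant factors (1,1,1,1,1,1,1,1,1,1,1,2).

Reading off H_k = ker ∂_k / im ∂_{k+1}:

  H_0: rank C_0 − rank ∂_1 = 7 − 6 = 1, and the invariant factors of ∂_1 are all 1, so H_0 ≅ Z.
  H_1: rank ker ∂_1 − rank ∂_2 = (18 − 6) − 12 = 0, and ∂_2 has invariant factor 2 > 1, so H_1 ≅ Z_2.
  H_2: rank ker ∂_2 − rank ∂_3 = (12 − 12) − 0 = 0, and there is no ∂_3, so H_2 ≅ 0.

(K is a triangulation of the real projective plane RP^2.)

Hence the Betti numbers are b_0 = 1, b_1 = 0, b_2 = 0.

b_0 = 1, b_1 = 0, b_2 = 0.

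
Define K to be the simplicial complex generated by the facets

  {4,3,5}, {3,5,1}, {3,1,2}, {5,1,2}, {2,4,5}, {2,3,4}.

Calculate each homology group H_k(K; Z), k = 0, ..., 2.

Fix the vertex order 1 < 2 < 3 < 4 < 5 and write every simplex with vertices in increasing order. Then dim K = 2 and the simplices of K are:

  0-simplices (5): [1], [2], [3], [4], [5]
  1-simplices (9): [1,2], [1,3], [1,5], [2,3], [2,4], [2,5], [3,4], [3,5], [4,5]
  2-simplices (6): [1,2,3], [1,2,5], [1,3,5], [2,3,4], [2,4,5], [3,4,5]

so the chain groups are C_0 ≅ Z^5, C_1 ≅ Z^9, C_2 ≅ Z^6.

∂_1: C_1 → C_0 is given by ∂[p,q] = [q] − [p]. For instance
  ∂[2,3] = [3] − [2].
This gives a 5×9 integer matrix of rank 4; reducing to Smith normal form yields diagonal entries (1,1,1,1).

The boundary map ∂_2: C_2 → C_1 sends each 2-simplex [p,q,r] to [q,r] − [p,r] + [p,q]. For instance
  ∂[1,2,3] = [2,3] − [1,3] + [1,2],
  ∂[1,3,5] = [3,5] − [1,5] + [1,3].
This gives a 9×6 integer matrix of rank 5; reducing to Smith normal form yields diagonal entries (1,1,1,1,1).

Reading off H_k = ker ∂_k / im ∂_{k+1}:

  H_0: rank C_0 − rank ∂_1 = 5 − 4 = 1, and the invariant factors of ∂_1 are all 1, so H_0 = Z.
  H_1: rank ker ∂_1 − rank ∂_2 = (9 − 4) − 5 = 0, and the invariant factors of ∂_2 are all 1, so H_1 = 0.
  H_2: rank ker ∂_2 − rank ∂_3 = (6 − 5) − 0 = 1, and there is no ∂_3, so H_2 = Z.

H_0 ≅ Z,  H_1 = 0,  H_2 ≅ Z.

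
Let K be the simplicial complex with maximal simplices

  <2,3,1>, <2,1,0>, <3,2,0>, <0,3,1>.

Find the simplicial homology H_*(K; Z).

H_0 ≅ Z,  H_1 = 0,  H_2 ≅ Z.

Order the vertices as 0 < 1 < 2 < 3. Listing each simplex with vertices in this order, K has dimension 2 with simplices:

  0-simplices (4): [0], [1], [2], [3]
  1-simplices (6): [0,1], [0,2], [0,3], [1,2], [1,3], [2,3]
  2-simplices (4): [0,1,2], [0,1,3], [0,2,3], [1,2,3]

Hence C_0 ≅ Z^4, C_1 ≅ Z^6, C_2 ≅ Z^4.

The boundary map ∂_1: C_1 → C_0 sends each edge [p,q] (with p < q) to q − p.
The resulting 4×6 matrix has rank 3, and its Smith normal form has invariant factors (1,1,1).

The boundary map ∂_2: C_2 → C_1 sends each 2-simplex [p,q,r] to [q,r] − [p,r] + [p,q]. For instance
  ∂[0,1,3] = [1,3] − [0,3] + [0,1],
  ∂[0,1,2] = [1,2] − [0,2] + [0,1].
The 6×4 boundary matrix has rank 3 and Smith normal form diag(1,1,1).

Reading off H_k = ker ∂_k / im ∂_{k+1}:

  H_0: rank C_0 − rank ∂_1 = 4 − 3 = 1, and the invariant factors of ∂_1 are all 1, so H_0 = Z.
  H_1: rank ker ∂_1 − rank ∂_2 = (6 − 3) − 3 = 0, and the invariant factors of ∂_2 are all 1, so H_1 = 0.
  H_2: rank ker ∂_2 − rank ∂_3 = (4 − 3) − 0 = 1, and there is no ∂_3, so H_2 = Z.

As a check, the Euler characteristic is 4 − 6 + 4 = 2, which agrees with 1 − 0 + 1 = 2.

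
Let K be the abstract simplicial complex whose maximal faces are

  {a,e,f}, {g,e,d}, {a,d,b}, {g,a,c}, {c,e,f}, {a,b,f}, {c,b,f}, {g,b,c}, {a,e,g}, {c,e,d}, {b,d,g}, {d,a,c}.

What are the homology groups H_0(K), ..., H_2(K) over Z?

H_0 ≅ Z,  H_1 ≅ Z_2,  H_2 = 0.

Order the vertices as a < b < c < d < e < f < g. Listing each simplex with vertices in this order, K has dimension 2 with simplices:

  0-simplices (7): a, b, c, d, e, f, g
  1-simplices (18): ab, ac, ad, ae, af, ag, bc, bd, bf, bg, cd, ce, cf, cg, de, dg, ef, eg
  2-simplices (12): abd, abf, acd, acg, aef, aeg, bcf, bcg, bdg, cde, cef, deg

so the chain groups are C_0 ≅ Z^7, C_1 ≅ Z^18, C_2 ≅ Z^12.

The boundary map ∂_1: C_1 → C_0 sends each edge [p,q] (with p < q) to q − p. For instance
  ∂ab = b − a.
As a 7×18 matrix over Z this has rank 6, with invariant factors (1,1,1,1,1,1).

The boundary map ∂_2: C_2 → C_1 sends each 2-simplex [p,q,r] to [q,r] − [p,r] + [p,q]. For instance
  ∂aeg = eg − ag + ae,
  ∂acg = cg − ag + ac.
This gives a 18×12 integer matrix of rank 12; reducing to Smith normal form yields diagonal entries (1,1,1,1,1,1,1,1,1,1,1,2).

Now H_k = ker ∂_k / im ∂_{k+1}, so:

  H_0: rank C_0 − rank ∂_1 = 7 − 6 = 1, and the invariant factors of ∂_1 are all 1, so H_0 ≅ Z.
  H_1: rank ker ∂_1 − rank ∂_2 = (18 − 6) − 12 = 0, and ∂_2 has invariant factor 2 > 1, so H_1 ≅ Z_2.
  H_2: rank ker ∂_2 − rank ∂_3 = (12 − 12) − 0 = 0, and there is no ∂_3, so H_2 ≅ 0.

As a check, the Euler characteristic is 7 − 18 + 12 = 1, which agrees with 1 − 0 + 0 = 1.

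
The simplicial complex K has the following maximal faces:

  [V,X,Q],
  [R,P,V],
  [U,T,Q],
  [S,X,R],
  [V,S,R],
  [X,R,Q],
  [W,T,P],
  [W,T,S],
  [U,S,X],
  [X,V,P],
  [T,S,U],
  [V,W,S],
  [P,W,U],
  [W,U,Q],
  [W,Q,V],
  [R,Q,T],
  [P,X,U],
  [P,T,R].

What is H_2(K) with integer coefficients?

H_2 = 0.

Order the vertices as P < Q < R < S < T < U < V < W < X. Listing each simplex with vertices in this order, K has dimension 2 with simplices:

  0-simplices (9): P, Q, R, S, T, U, V, W, X
  1-simplices (27): PR, PT, PU, PV, PW, PX, QR, QT, QU, QV, QW, QX, RS, RT, RV, RX, ST, SU, SV, SW, SX, TU, TW, UW, UX, VW, VX
  2-simplices (18): PRT, PRV, PTW, PUW, PUX, PVX, QRT, QRX, QTU, QUW, QVW, QVX, RSV, RSX, STU, STW, SUX, SVW

giving chain groups C_0 ≅ Z^9, C_1 ≅ Z^27, C_2 ≅ Z^18.

Boundary ∂_1: C_1 → C_0 sends each edge [p,q] (with p < q) to q − p. For instance
  ∂PR = R − P.
The 9×27 boundary matrix has rank 8 and Smith normal form diag(1,1,1,1,1,1,1,1).

∂_2: C_2 → C_1 maps a triangle to the signed sum of its edges. For instance
  ∂PRV = RV − PV + PR,
  ∂STW = TW − SW + ST.
As a 27×18 matrix over Z this has rank 18, with invariant factors (1,1,1,1,1,1,1,1,1,1,1,1,1,1,1,1,1,2).

Now H_k = ker ∂_k / im ∂_{k+1}, so:

  H_2: rank ker ∂_2 − rank ∂_3 = (18 − 18) − 0 = 0, and there is no ∂_3, so H_2 = 0.

(K is a triangulation of the Klein bottle.)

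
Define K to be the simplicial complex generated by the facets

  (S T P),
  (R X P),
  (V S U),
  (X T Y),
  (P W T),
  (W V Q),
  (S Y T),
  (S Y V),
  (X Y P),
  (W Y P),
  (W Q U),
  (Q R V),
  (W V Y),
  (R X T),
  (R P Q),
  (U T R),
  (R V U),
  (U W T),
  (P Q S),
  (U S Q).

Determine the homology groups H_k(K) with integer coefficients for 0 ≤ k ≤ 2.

Fix the vertex order P < Q < R < S < T < U < V < W < X < Y and write every simplex with vertices in increasing order. Then dim K = 2 and the simplices of K are:

  0-simplices (10): P, Q, R, S, T, U, V, W, X, Y
  1-simplices (30): PQ, PR, PS, PT, PW, PX, PY, QR, QS, QU, QV, QW, RT, RU, RV, RX, ST, SU, SV, SY, TU, TW, TX, TY, UV, UW, VW, VY, WY, XY
  2-simplices (20): PQR, PQS, PRX, PST, PTW, PWY, PXY, QRV, QSU, QUW, QVW, RTU, RTX, RUV, STY, SUV, SVY, TUW, TXY, VWY

Hence C_0 ≅ Z^10, C_1 ≅ Z^30, C_2 ≅ Z^20.

Boundary ∂_1: C_1 → C_0 maps an edge to its endpoints' difference, ∂[p,q] = q − p.
The 10×30 boundary matrix has rank 9 and Smith normal form diag(1,1,1,1,1,1,1,1,1).

Boundary ∂_2: C_2 → C_1 sends each 2-simplex [p,q,r] to [q,r] − [p,r] + [p,q]. For instance
  ∂PST = ST − PT + PS,
  ∂QUW = UW − QW + QU.
The 30×20 boundary matrix has rank 20 and Smith normal form diag(1,1,1,1,1,1,1,1,1,1,1,1,1,1,1,1,1,1,1,2).

From H_k ≅ ker(∂_k) / im(∂_{k+1}) we obtain:

  H_0: rank C_0 − rank ∂_1 = 10 − 9 = 1, and the invariant factors of ∂_1 are all 1, so H_0 ≅ Z.
  H_1: rank ker ∂_1 − rank ∂_2 = (30 − 9) − 20 = 1, and ∂_2 has invariant factor 2 > 1, so H_1 ≅ Z ⊕ Z/2.
  H_2: rank ker ∂_2 − rank ∂_3 = (20 − 20) − 0 = 0, and there is no ∂_3, so H_2 ≅ 0.

(K is a triangulation of the Klein bottle.)

H_0 ≅ Z,  H_1 ≅ Z ⊕ Z/2,  H_2 = 0.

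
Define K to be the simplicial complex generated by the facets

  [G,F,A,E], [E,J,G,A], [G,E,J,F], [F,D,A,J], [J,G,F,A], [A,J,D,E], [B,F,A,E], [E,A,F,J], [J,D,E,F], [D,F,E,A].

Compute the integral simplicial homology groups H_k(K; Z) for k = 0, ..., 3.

K has 7 vertices, 17 edges, 19 triangles, 10 3-simplices.
rank ∂_0 = 0, rank ∂_1 = 6 ⇒ b_0 = 7 − 0 − 6 = 1; all invariant factors of ∂_1 are 1 so no torsion. So H_0 ≅ Z.
rank ∂_1 = 6, rank ∂_2 = 11 ⇒ b_1 = 17 − 6 − 11 = 0; all invariant factors of ∂_2 are 1 so no torsion. So H_1 ≅ 0.
rank ∂_2 = 11, rank ∂_3 = 8 ⇒ b_2 = 19 − 11 − 8 = 0; all invariant factors of ∂_3 are 1 so no torsion. So H_2 ≅ 0.
rank ∂_3 = 8, rank ∂_4 = 0 ⇒ b_3 = 10 − 8 − 0 = 2. So H_3 ≅ Z^2.

H_0 = Z,  H_1 = 0,  H_2 = 0,  H_3 = Z^2.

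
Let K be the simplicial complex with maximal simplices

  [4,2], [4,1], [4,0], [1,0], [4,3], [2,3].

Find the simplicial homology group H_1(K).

Fix the vertex order 0 < 1 < 2 < 3 < 4 and write every simplex with vertices in increasing order. Then dim K = 1 and the simplices of K are:

  0-simplices (5): [0], [1], [2], [3], [4]
  1-simplices (6): [0,1], [0,4], [1,4], [2,3], [2,4], [3,4]

so the chain groups are C_0 ≅ Z^5, C_1 ≅ Z^6.

∂_1: C_1 → C_0 is given by ∂[p,q] = [q] − [p]. For instance
  ∂[3,4] = [4] − [3].
This gives a 5×6 integer matrix of rank 4; reducing to Smith normal form yields diagonal entries (1,1,1,1).

From H_k ≅ ker(∂_k) / im(∂_{k+1}) we obtain:

  H_1: rank ker ∂_1 − rank ∂_2 = (6 − 4) − 0 = 2, and there is no ∂_2, so H_1 = Z^2.

H_1 = Z^2.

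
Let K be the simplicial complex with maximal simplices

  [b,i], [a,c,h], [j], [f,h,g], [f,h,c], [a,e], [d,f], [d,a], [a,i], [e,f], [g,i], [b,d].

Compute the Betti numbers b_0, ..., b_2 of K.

b_0 = 2, b_1 = 4, b_2 = 0.

Order the vertices as a < b < c < d < e < f < g < h < i < j. Listing each simplex with vertices in this order, K has dimension 2 with simplices:

  0-simplices (10): a, b, c, d, e, f, g, h, i, j
  1-simplices (15): ac, ad, ae, ah, ai, bd, bi, cf, ch, df, ef, fg, fh, gh, gi
  2-simplices (3): ach, cfh, fgh

Hence C_0 ≅ Z^10, C_1 ≅ Z^15, C_2 ≅ Z^3.

Boundary ∂_1: C_1 → C_0 sends each edge [p,q] (with p < q) to q − p.
This gives a 10×15 integer matrix of rank 8; reducing to Smith normal form yields diagonal entries (1,1,1,1,1,1,1,1).

Boundary ∂_2: C_2 → C_1 maps a triangle to the signed sum of its edges. For instance
  ∂fgh = gh − fh + fg,
  ∂ach = ch − ah + ac.
This gives a 15×3 integer matrix of rank 3; reducing to Smith normal form yields diagonal entries (1,1,1).

Reading off H_k = ker ∂_k / im ∂_{k+1}:

  H_0: rank C_0 − rank ∂_1 = 10 − 8 = 2, and the invariant factors of ∂_1 are all 1, so H_0 ≅ Z^2.
  H_1: rank ker ∂_1 − rank ∂_2 = (15 − 8) − 3 = 4, and the invariant factors of ∂_2 are all 1, so H_1 ≅ Z^4.
  H_2: rank ker ∂_2 − rank ∂_3 = (3 − 3) − 0 = 0, and there is no ∂_3, so H_2 ≅ 0.

As a check, the Euler characteristic is 10 − 15 + 3 = -2, which agrees with 2 − 4 + 0 = -2.

Hence the Betti numbers are b_0 = 2, b_1 = 4, b_2 = 0.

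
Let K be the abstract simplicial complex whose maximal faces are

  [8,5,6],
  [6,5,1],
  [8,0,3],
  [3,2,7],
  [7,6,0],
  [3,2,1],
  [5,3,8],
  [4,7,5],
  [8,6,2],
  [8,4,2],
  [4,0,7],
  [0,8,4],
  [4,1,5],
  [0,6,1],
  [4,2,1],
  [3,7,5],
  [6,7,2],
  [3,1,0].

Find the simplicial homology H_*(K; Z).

Fix the vertex order 0 < 1 < 2 < 3 < 4 < 5 < 6 < 7 < 8 and write every simplex with vertices in increasing order. Then dim K = 2 and the simplices of K are:

  0-simplices (9): [0], [1], [2], [3], [4], [5], [6], [7], [8]
  1-simplices (27): (27 of them)
  2-simplices (18): [0,1,3], [0,1,6], [0,3,8], [0,4,7], [0,4,8], [0,6,7], [1,2,3], [1,2,4], [1,4,5], [1,5,6], [2,3,7], [2,4,8], [2,6,7], [2,6,8], [3,5,7], [3,5,8], [4,5,7], [5,6,8]

so the chain groups are C_0 ≅ Z^9, C_1 ≅ Z^27, C_2 ≅ Z^18.

∂_1: C_1 → C_0 sends each edge [p,q] (with p < q) to q − p. For instance
  ∂[0,1] = [1] − [0].
The 9×27 boundary matrix has rank 8 and Smith normal form diag(1,1,1,1,1,1,1,1).

Boundary ∂_2: C_2 → C_1 acts by ∂[p,q,r] = [q,r] − [p,r] + [p,q]. For instance
  ∂[0,6,7] = [6,7] − [0,7] + [0,6],
  ∂[3,5,7] = [5,7] − [3,7] + [3,5].
This gives a 27×18 integer matrix of rank 17; reducing to Smith normal form yields diagonal entries (1,1,1,1,1,1,1,1,1,1,1,1,1,1,1,1,1).

Computing H_k = (kernel of ∂_k) / (image of ∂_{k+1}):

  H_0: rank C_0 − rank ∂_1 = 9 − 8 = 1, and the invariant factors of ∂_1 are all 1, so H_0 = Z.
  H_1: rank ker ∂_1 − rank ∂_2 = (27 − 8) − 17 = 2, and the invariant factors of ∂_2 are all 1, so H_1 = Z^2.
  H_2: rank ker ∂_2 − rank ∂_3 = (18 − 17) − 0 = 1, and there is no ∂_3, so H_2 = Z.

As a check, the Euler characteristic is 9 − 27 + 18 = 0, which agrees with 1 − 2 + 1 = 0.

H_0 ≅ Z,  H_1 ≅ Z^2,  H_2 ≅ Z.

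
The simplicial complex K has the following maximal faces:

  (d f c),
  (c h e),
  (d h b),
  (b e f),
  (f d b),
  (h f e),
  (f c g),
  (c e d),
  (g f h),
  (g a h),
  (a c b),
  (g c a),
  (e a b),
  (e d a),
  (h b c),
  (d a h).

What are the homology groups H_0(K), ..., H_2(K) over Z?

Order the vertices as a < b < c < d < e < f < g < h. Listing each simplex with vertices in this order, K has dimension 2 with simplices:

  0-simplices (8): a, b, c, d, e, f, g, h
  1-simplices (24): ab, ac, ad, ae, ag, ah, bc, bd, be, bf, bh, cd, ce, cf, cg, ch, de, df, dh, ef, eh, fg, fh, gh
  2-simplices (16): abc, abe, acg, ade, adh, agh, bch, bdf, bdh, bef, cde, cdf, ceh, cfg, efh, fgh

so the chain groups are C_0 ≅ Z^8, C_1 ≅ Z^24, C_2 ≅ Z^16.

∂_1: C_1 → C_0 sends each edge [p,q] (with p < q) to q − p. For instance
  ∂ce = e − c.
This gives a 8×24 integer matrix of rank 7; reducing to Smith normal form yields diagonal entries (1,1,1,1,1,1,1).

The boundary map ∂_2: C_2 → C_1 acts by ∂[p,q,r] = [q,r] − [p,r] + [p,q]. For instance
  ∂bdh = dh − bh + bd,
  ∂fgh = gh − fh + fg.
The 24×16 boundary matrix has rank 15 and Smith normal form diag(1,1,1,1,1,1,1,1,1,1,1,1,1,1,1).

Computing H_k = (kernel of ∂_k) / (image of ∂_{k+1}):

  H_0: rank C_0 − rank ∂_1 = 8 − 7 = 1, and the invariant factors of ∂_1 are all 1, so H_0 ≅ Z.
  H_1: rank ker ∂_1 − rank ∂_2 = (24 − 7) − 15 = 2, and the invariant factors of ∂_2 are all 1, so H_1 ≅ Z^2.
  H_2: rank ker ∂_2 − rank ∂_3 = (16 − 15) − 0 = 1, and there is no ∂_3, so H_2 ≅ Z.

(K is a triangulation of the torus T^2.)

H_0 = Z,  H_1 = Z^2,  H_2 = Z.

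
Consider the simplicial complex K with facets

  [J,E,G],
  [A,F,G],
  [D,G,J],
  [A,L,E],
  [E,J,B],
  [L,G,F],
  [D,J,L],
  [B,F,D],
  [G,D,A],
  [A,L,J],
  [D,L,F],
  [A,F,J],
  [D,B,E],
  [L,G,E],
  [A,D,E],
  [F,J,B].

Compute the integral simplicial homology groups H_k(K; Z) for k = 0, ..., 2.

K has 8 vertices, 24 edges, 16 triangles.
rank ∂_0 = 0, rank ∂_1 = 7 ⇒ b_0 = 8 − 0 − 7 = 1; all invariant factors of ∂_1 are 1 so no torsion. So H_0 ≅ Z.
rank ∂_1 = 7, rank ∂_2 = 15 ⇒ b_1 = 24 − 7 − 15 = 2; all invariant factors of ∂_2 are 1 so no torsion. So H_1 ≅ Z^2.
rank ∂_2 = 15, rank ∂_3 = 0 ⇒ b_2 = 16 − 15 − 0 = 1. So H_2 ≅ Z.

H_0 ≅ Z,  H_1 ≅ Z^2,  H_2 ≅ Z.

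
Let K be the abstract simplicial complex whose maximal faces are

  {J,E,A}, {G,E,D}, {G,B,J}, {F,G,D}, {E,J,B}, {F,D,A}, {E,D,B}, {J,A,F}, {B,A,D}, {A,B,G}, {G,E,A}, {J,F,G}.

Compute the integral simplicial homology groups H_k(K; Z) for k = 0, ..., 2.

Fix the vertex order A < B < D < E < F < G < J and write every simplex with vertices in increasing order. Then dim K = 2 and the simplices of K are:

  0-simplices (7): A, B, D, E, F, G, J
  1-simplices (18): AB, AD, AE, AF, AG, AJ, BD, BE, BG, BJ, DE, DF, DG, EG, EJ, FG, FJ, GJ
  2-simplices (12): ABD, ABG, ADF, AEG, AEJ, AFJ, BDE, BEJ, BGJ, DEG, DFG, FGJ

giving chain groups C_0 ≅ Z^7, C_1 ≅ Z^18, C_2 ≅ Z^12.

∂_1: C_1 → C_0 sends each edge [p,q] (with p < q) to q − p.
As a 7×18 matrix over Z this has rank 6, with invariant factors (1,1,1,1,1,1).

Boundary ∂_2: C_2 → C_1 maps a triangle to the signed sum of its edges. For instance
  ∂AEJ = EJ − AJ + AE,
  ∂ABD = BD − AD + AB.
This gives a 18×12 integer matrix of rank 12; reducing to Smith normal form yields diagonal entries (1,1,1,1,1,1,1,1,1,1,1,2).

Computing H_k = (kernel of ∂_k) / (image of ∂_{k+1}):

  H_0: rank C_0 − rank ∂_1 = 7 − 6 = 1, and the invariant factors of ∂_1 are all 1, so H_0 ≅ Z.
  H_1: rank ker ∂_1 − rank ∂_2 = (18 − 6) − 12 = 0, and ∂_2 has invariant factor 2 > 1, so H_1 ≅ Z/2.
  H_2: rank ker ∂_2 − rank ∂_3 = (12 − 12) − 0 = 0, and there is no ∂_3, so H_2 ≅ 0.

H_0 = Z,  H_1 = Z/2,  H_2 = 0.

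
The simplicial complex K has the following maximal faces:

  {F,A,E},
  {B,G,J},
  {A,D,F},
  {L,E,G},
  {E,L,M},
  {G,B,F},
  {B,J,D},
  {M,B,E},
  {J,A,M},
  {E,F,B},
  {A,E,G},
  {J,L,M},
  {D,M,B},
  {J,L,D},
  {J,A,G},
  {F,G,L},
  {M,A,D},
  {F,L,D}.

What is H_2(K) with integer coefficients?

K has 9 vertices, 27 edges, 18 triangles.
rank ∂_2 = 18, rank ∂_3 = 0 ⇒ b_2 = 18 − 18 − 0 = 0. So H_2 ≅ 0.

H_2 ≅ 0.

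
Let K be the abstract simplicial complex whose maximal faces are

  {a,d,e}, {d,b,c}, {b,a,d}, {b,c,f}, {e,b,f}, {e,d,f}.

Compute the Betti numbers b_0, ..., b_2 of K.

Fix the vertex order a < b < c < d < e < f and write every simplex with vertices in increasing order. Then dim K = 2 and the simplices of K are:

  0-simplices (6): a, b, c, d, e, f
  1-simplices (12): ab, ad, ae, bc, bd, be, bf, cd, cf, de, df, ef
  2-simplices (6): abd, ade, bcd, bcf, bef, def

Hence C_0 ≅ Z^6, C_1 ≅ Z^12, C_2 ≅ Z^6.

∂_1: C_1 → C_0 is given by ∂[p,q] = [q] − [p].
The 6×12 boundary matrix has rank 5 and Smith normal form diag(1,1,1,1,1).

Boundary ∂_2: C_2 → C_1 maps a triangle to the signed sum of its edges. For instance
  ∂abd = bd − ad + ab,
  ∂bef = ef − bf + be.
The 12×6 boundary matrix has rank 6 and Smith normal form diag(1,1,1,1,1,1).

Computing H_k = (kernel of ∂_k) / (image of ∂_{k+1}):

  H_0: rank C_0 − rank ∂_1 = 6 − 5 = 1, and the invariant factors of ∂_1 are all 1, so H_0 = Z.
  H_1: rank ker ∂_1 − rank ∂_2 = (12 − 5) − 6 = 1, and the invariant factors of ∂_2 are all 1, so H_1 = Z.
  H_2: rank ker ∂_2 − rank ∂_3 = (6 − 6) − 0 = 0, and there is no ∂_3, so H_2 = 0.

As a check, the Euler characteristic is 6 − 12 + 6 = 0, which agrees with 1 − 1 + 0 = 0.

Hence the Betti numbers are b_0 = 1, b_1 = 1, b_2 = 0.

b_0 = 1, b_1 = 1, b_2 = 0.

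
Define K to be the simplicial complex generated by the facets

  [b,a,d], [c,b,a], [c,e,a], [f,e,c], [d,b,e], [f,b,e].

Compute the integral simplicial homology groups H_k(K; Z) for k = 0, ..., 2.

We work with the vertex ordering a < b < c < d < e < f. The simplices of K, each written with vertices in increasing order, are:

  0-simplices (6): a, b, c, d, e, f
  1-simplices (12): ab, ac, ad, ae, bc, bd, be, bf, ce, cf, de, ef
  2-simplices (6): abc, abd, ace, bde, bef, cef

giving chain groups C_0 ≅ Z^6, C_1 ≅ Z^12, C_2 ≅ Z^6.

The boundary map ∂_1: C_1 → C_0 maps an edge to its endpoints' difference, ∂[p,q] = q − p. For instance
  ∂ab = b − a.
The resulting 6×12 matrix has rank 5, and its Smith normal form has invariant factors (1,1,1,1,1).

Boundary ∂_2: C_2 → C_1 acts by ∂[p,q,r] = [q,r] − [p,r] + [p,q]. For instance
  ∂abc = bc − ac + ab,
  ∂cef = ef − cf + ce.
The 12×6 boundary matrix has rank 6 and Smith normal form diag(1,1,1,1,1,1).

Computing H_k = (kernel of ∂_k) / (image of ∂_{k+1}):

  H_0: rank C_0 − rank ∂_1 = 6 − 5 = 1, and the invariant factors of ∂_1 are all 1, so H_0 ≅ Z.
  H_1: rank ker ∂_1 − rank ∂_2 = (12 − 5) − 6 = 1, and the invariant factors of ∂_2 are all 1, so H_1 ≅ Z.
  H_2: rank ker ∂_2 − rank ∂_3 = (6 − 6) − 0 = 0, and there is no ∂_3, so H_2 ≅ 0.

H_0 = Z,  H_1 = Z,  H_2 = 0.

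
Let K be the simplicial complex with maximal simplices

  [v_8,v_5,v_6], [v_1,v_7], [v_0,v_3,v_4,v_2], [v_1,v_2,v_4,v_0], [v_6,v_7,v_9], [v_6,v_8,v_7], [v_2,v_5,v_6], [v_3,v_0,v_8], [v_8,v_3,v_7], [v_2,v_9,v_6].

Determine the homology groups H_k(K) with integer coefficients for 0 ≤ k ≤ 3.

K has 10 vertices, 23 edges, 14 triangles, 2 3-simplices.
rank ∂_0 = 0, rank ∂_1 = 9 ⇒ b_0 = 10 − 0 − 9 = 1; all invariant factors of ∂_1 are 1 so no torsion. So H_0 ≅ Z.
rank ∂_1 = 9, rank ∂_2 = 12 ⇒ b_1 = 23 − 9 − 12 = 2; all invariant factors of ∂_2 are 1 so no torsion. So H_1 ≅ Z^2.
rank ∂_2 = 12, rank ∂_3 = 2 ⇒ b_2 = 14 − 12 − 2 = 0; all invariant factors of ∂_3 are 1 so no torsion. So H_2 ≅ 0.
rank ∂_3 = 2, rank ∂_4 = 0 ⇒ b_3 = 2 − 2 − 0 = 0. So H_3 ≅ 0.

H_0 = Z,  H_1 = Z^2,  H_2 = 0,  H_3 = 0.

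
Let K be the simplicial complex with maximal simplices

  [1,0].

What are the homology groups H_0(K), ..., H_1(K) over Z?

H_0 ≅ Z,  H_1 = 0.

Take the total order 0 < 1 on the vertex set. Then K (dimension 1) consists of the simplices:

  0-simplices (2): [0], [1]
  1-simplices (1): [0,1]

giving chain groups C_0 ≅ Z^2, C_1 ≅ Z^1.

∂_1: C_1 → C_0 maps an edge to its endpoints' difference, ∂[p,q] = q − p. For instance
  ∂[0,1] = [1] − [0].
The resulting 2×1 matrix has rank 1, and its Smith normal form has invariant factors (1).

Reading off H_k = ker ∂_k / im ∂_{k+1}:

  H_0: rank C_0 − rank ∂_1 = 2 − 1 = 1, and the invariant factors of ∂_1 are all 1, so H_0 ≅ Z.
  H_1: rank ker ∂_1 − rank ∂_2 = (1 − 1) − 0 = 0, and there is no ∂_2, so H_1 ≅ 0.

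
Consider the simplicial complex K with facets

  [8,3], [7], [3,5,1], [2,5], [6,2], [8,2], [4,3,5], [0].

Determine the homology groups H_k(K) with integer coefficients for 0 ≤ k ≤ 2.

H_0 = Z^3,  H_1 = Z,  H_2 = 0.

We work with the vertex ordering 0 < 1 < 2 < 3 < 4 < 5 < 6 < 7 < 8. The simplices of K, each written with vertices in increasing order, are:

  0-simplices (9): [0], [1], [2], [3], [4], [5], [6], [7], [8]
  1-simplices (9): [1,3], [1,5], [2,5], [2,6], [2,8], [3,4], [3,5], [3,8], [4,5]
  2-simplices (2): [1,3,5], [3,4,5]

Hence C_0 ≅ Z^9, C_1 ≅ Z^9, C_2 ≅ Z^2.

The boundary map ∂_1: C_1 → C_0 is given by ∂[p,q] = [q] − [p].
As a 9×9 matrix over Z this has rank 6, with invariant factors (1,1,1,1,1,1).

∂_2: C_2 → C_1 maps a triangle to the signed sum of its edges. For instance
  ∂[3,4,5] = [4,5] − [3,5] + [3,4],
  ∂[1,3,5] = [3,5] − [1,5] + [1,3].
As a 9×2 matrix over Z this has rank 2, with invariant factors (1,1).

Reading off H_k = ker ∂_k / im ∂_{k+1}:

  H_0: rank C_0 − rank ∂_1 = 9 − 6 = 3, and the invariant factors of ∂_1 are all 1, so H_0 = Z^3.
  H_1: rank ker ∂_1 − rank ∂_2 = (9 − 6) − 2 = 1, and the invariant factors of ∂_2 are all 1, so H_1 = Z.
  H_2: rank ker ∂_2 − rank ∂_3 = (2 − 2) − 0 = 0, and there is no ∂_3, so H_2 = 0.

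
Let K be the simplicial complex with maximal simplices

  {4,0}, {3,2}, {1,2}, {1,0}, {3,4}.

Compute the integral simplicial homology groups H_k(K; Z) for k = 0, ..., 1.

H_0 = Z,  H_1 = Z.

Fix the vertex order 0 < 1 < 2 < 3 < 4 and write every simplex with vertices in increasing order. Then dim K = 1 and the simplices of K are:

  0-simplices (5): [0], [1], [2], [3], [4]
  1-simplices (5): [0,1], [0,4], [1,2], [2,3], [3,4]

so the chain groups are C_0 ≅ Z^5, C_1 ≅ Z^5.

∂_1: C_1 → C_0 maps an edge to its endpoints' difference, ∂[p,q] = q − p. For instance
  ∂[3,4] = [4] − [3].
This gives a 5×5 integer matrix of rank 4; reducing to Smith normal form yields diagonal entries (1,1,1,1).

Computing H_k = (kernel of ∂_k) / (image of ∂_{k+1}):

  H_0: rank C_0 − rank ∂_1 = 5 − 4 = 1, and the invariant factors of ∂_1 are all 1, so H_0 ≅ Z.
  H_1: rank ker ∂_1 − rank ∂_2 = (5 − 4) − 0 = 1, and there is no ∂_2, so H_1 ≅ Z.

As a check, the Euler characteristic is 5 − 5 = 0, which agrees with 1 − 1 = 0.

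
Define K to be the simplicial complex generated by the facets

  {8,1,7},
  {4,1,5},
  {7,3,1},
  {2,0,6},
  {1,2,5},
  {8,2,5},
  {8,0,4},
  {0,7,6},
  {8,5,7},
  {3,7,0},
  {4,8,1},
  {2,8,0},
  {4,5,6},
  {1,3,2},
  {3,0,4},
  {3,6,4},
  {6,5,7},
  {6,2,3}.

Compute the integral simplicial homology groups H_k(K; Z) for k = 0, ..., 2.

H_0 ≅ Z,  H_1 ≅ Z ⊕ Z/2,  H_2 = 0.

We work with the vertex ordering 0 < 1 < 2 < 3 < 4 < 5 < 6 < 7 < 8. The simplices of K, each written with vertices in increasing order, are:

  0-simplices (9): [0], [1], [2], [3], [4], [5], [6], [7], [8]
  1-simplices (27): (27 of them)
  2-simplices (18): [0,2,6], [0,2,8], [0,3,4], [0,3,7], [0,4,8], [0,6,7], [1,2,3], [1,2,5], [1,3,7], [1,4,5], [1,4,8], [1,7,8], [2,3,6], [2,5,8], [3,4,6], [4,5,6], [5,6,7], [5,7,8]

so the chain groups are C_0 ≅ Z^9, C_1 ≅ Z^27, C_2 ≅ Z^18.

∂_1: C_1 → C_0 is given by ∂[p,q] = [q] − [p].
As a 9×27 matrix over Z this has rank 8, with invariant factors (1,1,1,1,1,1,1,1).

Boundary ∂_2: C_2 → C_1 sends each 2-simplex [p,q,r] to [q,r] − [p,r] + [p,q]. For instance
  ∂[0,2,8] = [2,8] − [0,8] + [0,2],
  ∂[0,6,7] = [6,7] − [0,7] + [0,6].
The resulting 27×18 matrix has rank 18, and its Smith normal form has invariant factors (1,1,1,1,1,1,1,1,1,1,1,1,1,1,1,1,1,2).

From H_k ≅ ker(∂_k) / im(∂_{k+1}) we obtain:

  H_0: rank C_0 − rank ∂_1 = 9 − 8 = 1, and the invariant factors of ∂_1 are all 1, so H_0 ≅ Z.
  H_1: rank ker ∂_1 − rank ∂_2 = (27 − 8) − 18 = 1, and ∂_2 has invariant factor 2 > 1, so H_1 ≅ Z ⊕ Z/2.
  H_2: rank ker ∂_2 − rank ∂_3 = (18 − 18) − 0 = 0, and there is no ∂_3, so H_2 ≅ 0.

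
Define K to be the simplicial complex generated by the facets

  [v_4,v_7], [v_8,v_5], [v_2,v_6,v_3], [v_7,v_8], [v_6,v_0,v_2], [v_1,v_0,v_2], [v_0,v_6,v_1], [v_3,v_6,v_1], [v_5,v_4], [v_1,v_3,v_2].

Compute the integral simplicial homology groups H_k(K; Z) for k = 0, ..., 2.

We work with the vertex ordering v_0 < v_1 < v_2 < v_3 < v_4 < v_5 < v_6 < v_7 < v_8. The simplices of K, each written with vertices in increasing order, are:

  0-simplices (9): [v_0], [v_1], [v_2], [v_3], [v_4], [v_5], [v_6], [v_7], [v_8]
  1-simplices (13): [v_0,v_1], [v_0,v_2], [v_0,v_6], [v_1,v_2], [v_1,v_3], [v_1,v_6], [v_2,v_3], [v_2,v_6], [v_3,v_6], [v_4,v_5], [v_4,v_7], [v_5,v_8], [v_7,v_8]
  2-simplices (6): [v_0,v_1,v_2], [v_0,v_1,v_6], [v_0,v_2,v_6], [v_1,v_2,v_3], [v_1,v_3,v_6], [v_2,v_3,v_6]

so the chain groups are C_0 ≅ Z^9, C_1 ≅ Z^13, C_2 ≅ Z^6.

Boundary ∂_1: C_1 → C_0 is given by ∂[p,q] = [q] − [p].
The resulting 9×13 matrix has rank 7, and its Smith normal form has invariant factors (1,1,1,1,1,1,1).

The boundary map ∂_2: C_2 → C_1 acts by ∂[p,q,r] = [q,r] − [p,r] + [p,q]. For instance
  ∂[v_0,v_1,v_6] = [v_1,v_6] − [v_0,v_6] + [v_0,v_1],
  ∂[v_1,v_2,v_3] = [v_2,v_3] − [v_1,v_3] + [v_1,v_2].
The 13×6 boundary matrix has rank 5 and Smith normal form diag(1,1,1,1,1).

Reading off H_k = ker ∂_k / im ∂_{k+1}:

  H_0: rank C_0 − rank ∂_1 = 9 − 7 = 2, and the invariant factors of ∂_1 are all 1, so H_0 = Z^2.
  H_1: rank ker ∂_1 − rank ∂_2 = (13 − 7) − 5 = 1, and the invariant factors of ∂_2 are all 1, so H_1 = Z.
  H_2: rank ker ∂_2 − rank ∂_3 = (6 − 5) − 0 = 1, and there is no ∂_3, so H_2 = Z.

(K is a triangulation of the disjoint union of the 2-sphere S^2 and the circle S^1.)

H_0 ≅ Z^2,  H_1 ≅ Z,  H_2 ≅ Z.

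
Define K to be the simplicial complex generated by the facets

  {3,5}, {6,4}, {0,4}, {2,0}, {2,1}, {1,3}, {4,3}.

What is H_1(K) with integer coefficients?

H_1 = Z.

Order the vertices as 0 < 1 < 2 < 3 < 4 < 5 < 6. Listing each simplex with vertices in this order, K has dimension 1 with simplices:

  0-simplices (7): [0], [1], [2], [3], [4], [5], [6]
  1-simplices (7): [0,2], [0,4], [1,2], [1,3], [3,4], [3,5], [4,6]

Hence C_0 ≅ Z^7, C_1 ≅ Z^7.

∂_1: C_1 → C_0 maps an edge to its endpoints' difference, ∂[p,q] = q − p. For instance
  ∂[1,3] = [3] − [1].
The resulting 7×7 matrix has rank 6, and its Smith normal form has invariant factors (1,1,1,1,1,1).

Computing H_k = (kernel of ∂_k) / (image of ∂_{k+1}):

  H_1: rank ker ∂_1 − rank ∂_2 = (7 − 6) − 0 = 1, and there is no ∂_2, so H_1 = Z.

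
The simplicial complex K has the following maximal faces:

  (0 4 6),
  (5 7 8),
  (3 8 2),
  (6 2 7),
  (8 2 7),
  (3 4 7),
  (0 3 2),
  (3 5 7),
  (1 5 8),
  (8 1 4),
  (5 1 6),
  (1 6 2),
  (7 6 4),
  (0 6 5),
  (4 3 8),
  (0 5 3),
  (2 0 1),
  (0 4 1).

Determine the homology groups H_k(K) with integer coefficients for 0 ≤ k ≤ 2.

Order the vertices as 0 < 1 < 2 < 3 < 4 < 5 < 6 < 7 < 8. Listing each simplex with vertices in this order, K has dimension 2 with simplices:

  0-simplices (9): [0], [1], [2], [3], [4], [5], [6], [7], [8]
  1-simplices (27): (27 of them)
  2-simplices (18): [0,1,2], [0,1,4], [0,2,3], [0,3,5], [0,4,6], [0,5,6], [1,2,6], [1,4,8], [1,5,6], [1,5,8], [2,3,8], [2,6,7], [2,7,8], [3,4,7], [3,4,8], [3,5,7], [4,6,7], [5,7,8]

giving chain groups C_0 ≅ Z^9, C_1 ≅ Z^27, C_2 ≅ Z^18.

Boundary ∂_1: C_1 → C_0 is given by ∂[p,q] = [q] − [p]. For instance
  ∂[6,7] = [7] − [6].
This gives a 9×27 integer matrix of rank 8; reducing to Smith normal form yields diagonal entries (1,1,1,1,1,1,1,1).

Boundary ∂_2: C_2 → C_1 sends each 2-simplex [p,q,r] to [q,r] − [p,r] + [p,q]. For instance
  ∂[5,7,8] = [7,8] − [5,8] + [5,7],
  ∂[3,4,7] = [4,7] − [3,7] + [3,4].
The 27×18 boundary matrix has rank 18 and Smith normal form diag(1,1,1,1,1,1,1,1,1,1,1,1,1,1,1,1,1,2).

Computing H_k = (kernel of ∂_k) / (image of ∂_{k+1}):

  H_0: rank C_0 − rank ∂_1 = 9 − 8 = 1, and the invariant factors of ∂_1 are all 1, so H_0 = Z.
  H_1: rank ker ∂_1 − rank ∂_2 = (27 − 8) − 18 = 1, and ∂_2 has invariant factor 2 > 1, so H_1 = Z ⊕ Z/2.
  H_2: rank ker ∂_2 − rank ∂_3 = (18 − 18) − 0 = 0, and there is no ∂_3, so H_2 = 0.

(K is a triangulation of the Klein bottle.)

H_0 = Z,  H_1 = Z ⊕ Z/2,  H_2 = 0.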